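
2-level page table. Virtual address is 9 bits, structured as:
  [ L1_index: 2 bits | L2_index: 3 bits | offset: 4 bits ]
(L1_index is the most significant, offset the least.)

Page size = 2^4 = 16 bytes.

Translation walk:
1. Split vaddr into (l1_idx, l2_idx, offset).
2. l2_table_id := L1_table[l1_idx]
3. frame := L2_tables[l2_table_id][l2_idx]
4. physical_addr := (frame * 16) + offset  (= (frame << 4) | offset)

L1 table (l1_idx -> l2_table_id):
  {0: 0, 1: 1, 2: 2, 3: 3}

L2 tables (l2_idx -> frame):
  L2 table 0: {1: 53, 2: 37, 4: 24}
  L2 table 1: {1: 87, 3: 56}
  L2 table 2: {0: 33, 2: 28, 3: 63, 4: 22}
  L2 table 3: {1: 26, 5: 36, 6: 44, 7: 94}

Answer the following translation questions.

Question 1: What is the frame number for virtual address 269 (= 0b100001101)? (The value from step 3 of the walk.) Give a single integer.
vaddr = 269: l1_idx=2, l2_idx=0
L1[2] = 2; L2[2][0] = 33

Answer: 33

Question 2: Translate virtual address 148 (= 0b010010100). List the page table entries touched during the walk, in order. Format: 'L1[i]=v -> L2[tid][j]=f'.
vaddr = 148 = 0b010010100
Split: l1_idx=1, l2_idx=1, offset=4

Answer: L1[1]=1 -> L2[1][1]=87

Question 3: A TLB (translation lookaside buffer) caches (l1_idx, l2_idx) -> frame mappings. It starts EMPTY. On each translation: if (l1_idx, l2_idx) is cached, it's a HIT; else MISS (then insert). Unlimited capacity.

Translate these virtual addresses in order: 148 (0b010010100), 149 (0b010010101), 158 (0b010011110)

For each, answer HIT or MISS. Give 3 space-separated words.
vaddr=148: (1,1) not in TLB -> MISS, insert
vaddr=149: (1,1) in TLB -> HIT
vaddr=158: (1,1) in TLB -> HIT

Answer: MISS HIT HIT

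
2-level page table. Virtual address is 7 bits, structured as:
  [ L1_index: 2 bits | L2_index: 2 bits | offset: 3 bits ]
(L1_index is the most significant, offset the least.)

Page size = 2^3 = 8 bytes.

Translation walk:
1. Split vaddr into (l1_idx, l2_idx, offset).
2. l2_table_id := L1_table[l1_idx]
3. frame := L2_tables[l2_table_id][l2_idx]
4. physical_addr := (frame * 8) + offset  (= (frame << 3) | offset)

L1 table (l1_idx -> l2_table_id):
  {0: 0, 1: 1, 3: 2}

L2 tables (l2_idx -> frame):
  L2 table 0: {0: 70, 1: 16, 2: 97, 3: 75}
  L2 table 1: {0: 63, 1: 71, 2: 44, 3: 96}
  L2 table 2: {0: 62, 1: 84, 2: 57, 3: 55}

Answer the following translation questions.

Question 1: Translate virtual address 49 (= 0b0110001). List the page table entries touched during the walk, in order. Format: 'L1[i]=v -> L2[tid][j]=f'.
Answer: L1[1]=1 -> L2[1][2]=44

Derivation:
vaddr = 49 = 0b0110001
Split: l1_idx=1, l2_idx=2, offset=1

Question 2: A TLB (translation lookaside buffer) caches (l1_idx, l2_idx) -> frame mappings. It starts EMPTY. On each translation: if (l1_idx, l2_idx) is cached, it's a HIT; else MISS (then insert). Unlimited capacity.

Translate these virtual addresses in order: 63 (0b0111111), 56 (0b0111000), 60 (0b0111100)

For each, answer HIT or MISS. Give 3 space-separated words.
vaddr=63: (1,3) not in TLB -> MISS, insert
vaddr=56: (1,3) in TLB -> HIT
vaddr=60: (1,3) in TLB -> HIT

Answer: MISS HIT HIT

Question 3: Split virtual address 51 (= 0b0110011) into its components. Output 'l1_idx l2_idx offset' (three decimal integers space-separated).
Answer: 1 2 3

Derivation:
vaddr = 51 = 0b0110011
  top 2 bits -> l1_idx = 1
  next 2 bits -> l2_idx = 2
  bottom 3 bits -> offset = 3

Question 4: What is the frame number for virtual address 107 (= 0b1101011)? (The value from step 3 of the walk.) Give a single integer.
vaddr = 107: l1_idx=3, l2_idx=1
L1[3] = 2; L2[2][1] = 84

Answer: 84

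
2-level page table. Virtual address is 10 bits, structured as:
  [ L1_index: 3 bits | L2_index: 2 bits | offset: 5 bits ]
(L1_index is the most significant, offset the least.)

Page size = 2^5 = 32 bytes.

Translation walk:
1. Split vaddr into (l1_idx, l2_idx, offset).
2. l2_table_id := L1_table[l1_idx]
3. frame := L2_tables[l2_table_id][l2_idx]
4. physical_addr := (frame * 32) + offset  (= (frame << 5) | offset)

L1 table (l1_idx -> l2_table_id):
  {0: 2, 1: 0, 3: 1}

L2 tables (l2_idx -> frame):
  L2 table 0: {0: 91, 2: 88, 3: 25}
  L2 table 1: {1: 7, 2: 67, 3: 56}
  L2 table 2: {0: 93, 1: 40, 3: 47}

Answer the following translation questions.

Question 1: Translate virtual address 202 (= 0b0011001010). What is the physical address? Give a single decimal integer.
Answer: 2826

Derivation:
vaddr = 202 = 0b0011001010
Split: l1_idx=1, l2_idx=2, offset=10
L1[1] = 0
L2[0][2] = 88
paddr = 88 * 32 + 10 = 2826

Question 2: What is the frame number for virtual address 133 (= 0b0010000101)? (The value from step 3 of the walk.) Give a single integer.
vaddr = 133: l1_idx=1, l2_idx=0
L1[1] = 0; L2[0][0] = 91

Answer: 91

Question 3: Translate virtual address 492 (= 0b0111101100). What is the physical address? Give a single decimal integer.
Answer: 1804

Derivation:
vaddr = 492 = 0b0111101100
Split: l1_idx=3, l2_idx=3, offset=12
L1[3] = 1
L2[1][3] = 56
paddr = 56 * 32 + 12 = 1804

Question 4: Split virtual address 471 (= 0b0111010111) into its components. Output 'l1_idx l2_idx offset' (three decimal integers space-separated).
Answer: 3 2 23

Derivation:
vaddr = 471 = 0b0111010111
  top 3 bits -> l1_idx = 3
  next 2 bits -> l2_idx = 2
  bottom 5 bits -> offset = 23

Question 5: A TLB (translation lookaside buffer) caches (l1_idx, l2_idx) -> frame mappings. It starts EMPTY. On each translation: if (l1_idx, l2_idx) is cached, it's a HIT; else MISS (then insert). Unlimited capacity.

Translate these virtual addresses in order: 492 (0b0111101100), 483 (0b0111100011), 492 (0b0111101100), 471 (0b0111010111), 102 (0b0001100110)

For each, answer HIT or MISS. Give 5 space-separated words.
vaddr=492: (3,3) not in TLB -> MISS, insert
vaddr=483: (3,3) in TLB -> HIT
vaddr=492: (3,3) in TLB -> HIT
vaddr=471: (3,2) not in TLB -> MISS, insert
vaddr=102: (0,3) not in TLB -> MISS, insert

Answer: MISS HIT HIT MISS MISS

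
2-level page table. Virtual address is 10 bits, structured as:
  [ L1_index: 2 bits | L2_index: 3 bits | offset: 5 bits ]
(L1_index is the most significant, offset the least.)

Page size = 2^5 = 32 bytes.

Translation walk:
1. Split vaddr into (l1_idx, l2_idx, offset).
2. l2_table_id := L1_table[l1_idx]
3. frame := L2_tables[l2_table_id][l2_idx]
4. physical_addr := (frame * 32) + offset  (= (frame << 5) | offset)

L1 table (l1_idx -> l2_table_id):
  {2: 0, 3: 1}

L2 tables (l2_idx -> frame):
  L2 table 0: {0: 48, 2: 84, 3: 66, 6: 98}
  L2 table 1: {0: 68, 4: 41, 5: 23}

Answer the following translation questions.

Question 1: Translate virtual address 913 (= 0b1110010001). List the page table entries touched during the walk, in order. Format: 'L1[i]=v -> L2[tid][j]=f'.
Answer: L1[3]=1 -> L2[1][4]=41

Derivation:
vaddr = 913 = 0b1110010001
Split: l1_idx=3, l2_idx=4, offset=17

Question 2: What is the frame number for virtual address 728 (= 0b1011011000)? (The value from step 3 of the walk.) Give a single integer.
vaddr = 728: l1_idx=2, l2_idx=6
L1[2] = 0; L2[0][6] = 98

Answer: 98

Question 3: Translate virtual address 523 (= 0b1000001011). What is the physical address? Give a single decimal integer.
Answer: 1547

Derivation:
vaddr = 523 = 0b1000001011
Split: l1_idx=2, l2_idx=0, offset=11
L1[2] = 0
L2[0][0] = 48
paddr = 48 * 32 + 11 = 1547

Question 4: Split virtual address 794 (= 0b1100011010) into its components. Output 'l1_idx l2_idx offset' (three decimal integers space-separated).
vaddr = 794 = 0b1100011010
  top 2 bits -> l1_idx = 3
  next 3 bits -> l2_idx = 0
  bottom 5 bits -> offset = 26

Answer: 3 0 26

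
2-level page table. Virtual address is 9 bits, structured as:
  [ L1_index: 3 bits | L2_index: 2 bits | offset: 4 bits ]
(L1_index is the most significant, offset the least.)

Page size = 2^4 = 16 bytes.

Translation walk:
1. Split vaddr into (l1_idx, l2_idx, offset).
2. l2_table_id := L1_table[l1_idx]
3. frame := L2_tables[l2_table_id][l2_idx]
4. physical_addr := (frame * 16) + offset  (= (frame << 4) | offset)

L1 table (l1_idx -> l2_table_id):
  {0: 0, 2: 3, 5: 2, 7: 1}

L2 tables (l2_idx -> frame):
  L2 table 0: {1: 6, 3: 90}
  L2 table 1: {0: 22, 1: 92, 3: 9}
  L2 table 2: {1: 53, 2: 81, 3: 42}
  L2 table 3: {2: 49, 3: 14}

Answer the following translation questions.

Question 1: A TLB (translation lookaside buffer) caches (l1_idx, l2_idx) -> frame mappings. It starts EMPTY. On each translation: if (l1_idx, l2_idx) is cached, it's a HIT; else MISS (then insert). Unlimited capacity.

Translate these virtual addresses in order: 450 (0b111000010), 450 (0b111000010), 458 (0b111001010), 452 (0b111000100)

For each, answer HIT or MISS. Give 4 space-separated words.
vaddr=450: (7,0) not in TLB -> MISS, insert
vaddr=450: (7,0) in TLB -> HIT
vaddr=458: (7,0) in TLB -> HIT
vaddr=452: (7,0) in TLB -> HIT

Answer: MISS HIT HIT HIT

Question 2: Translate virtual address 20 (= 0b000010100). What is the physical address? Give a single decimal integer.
Answer: 100

Derivation:
vaddr = 20 = 0b000010100
Split: l1_idx=0, l2_idx=1, offset=4
L1[0] = 0
L2[0][1] = 6
paddr = 6 * 16 + 4 = 100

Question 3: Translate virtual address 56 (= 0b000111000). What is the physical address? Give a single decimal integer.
Answer: 1448

Derivation:
vaddr = 56 = 0b000111000
Split: l1_idx=0, l2_idx=3, offset=8
L1[0] = 0
L2[0][3] = 90
paddr = 90 * 16 + 8 = 1448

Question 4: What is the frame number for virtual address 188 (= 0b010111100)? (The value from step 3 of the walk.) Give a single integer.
vaddr = 188: l1_idx=2, l2_idx=3
L1[2] = 3; L2[3][3] = 14

Answer: 14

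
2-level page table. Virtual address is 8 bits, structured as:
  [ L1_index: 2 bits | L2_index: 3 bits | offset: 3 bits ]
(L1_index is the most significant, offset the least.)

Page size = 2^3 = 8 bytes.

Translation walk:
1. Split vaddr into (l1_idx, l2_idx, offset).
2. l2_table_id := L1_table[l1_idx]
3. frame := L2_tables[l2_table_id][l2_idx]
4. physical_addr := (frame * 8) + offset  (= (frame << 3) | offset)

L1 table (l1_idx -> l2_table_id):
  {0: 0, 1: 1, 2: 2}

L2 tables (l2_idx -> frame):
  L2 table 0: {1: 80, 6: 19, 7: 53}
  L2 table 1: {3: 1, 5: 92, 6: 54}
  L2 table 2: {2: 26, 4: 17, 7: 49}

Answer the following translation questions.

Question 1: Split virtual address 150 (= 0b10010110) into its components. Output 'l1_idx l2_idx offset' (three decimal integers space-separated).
vaddr = 150 = 0b10010110
  top 2 bits -> l1_idx = 2
  next 3 bits -> l2_idx = 2
  bottom 3 bits -> offset = 6

Answer: 2 2 6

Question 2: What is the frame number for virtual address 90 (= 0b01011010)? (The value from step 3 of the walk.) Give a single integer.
vaddr = 90: l1_idx=1, l2_idx=3
L1[1] = 1; L2[1][3] = 1

Answer: 1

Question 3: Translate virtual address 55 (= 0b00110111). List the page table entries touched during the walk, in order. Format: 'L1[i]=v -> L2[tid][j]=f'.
Answer: L1[0]=0 -> L2[0][6]=19

Derivation:
vaddr = 55 = 0b00110111
Split: l1_idx=0, l2_idx=6, offset=7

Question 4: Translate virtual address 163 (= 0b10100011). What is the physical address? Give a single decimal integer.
Answer: 139

Derivation:
vaddr = 163 = 0b10100011
Split: l1_idx=2, l2_idx=4, offset=3
L1[2] = 2
L2[2][4] = 17
paddr = 17 * 8 + 3 = 139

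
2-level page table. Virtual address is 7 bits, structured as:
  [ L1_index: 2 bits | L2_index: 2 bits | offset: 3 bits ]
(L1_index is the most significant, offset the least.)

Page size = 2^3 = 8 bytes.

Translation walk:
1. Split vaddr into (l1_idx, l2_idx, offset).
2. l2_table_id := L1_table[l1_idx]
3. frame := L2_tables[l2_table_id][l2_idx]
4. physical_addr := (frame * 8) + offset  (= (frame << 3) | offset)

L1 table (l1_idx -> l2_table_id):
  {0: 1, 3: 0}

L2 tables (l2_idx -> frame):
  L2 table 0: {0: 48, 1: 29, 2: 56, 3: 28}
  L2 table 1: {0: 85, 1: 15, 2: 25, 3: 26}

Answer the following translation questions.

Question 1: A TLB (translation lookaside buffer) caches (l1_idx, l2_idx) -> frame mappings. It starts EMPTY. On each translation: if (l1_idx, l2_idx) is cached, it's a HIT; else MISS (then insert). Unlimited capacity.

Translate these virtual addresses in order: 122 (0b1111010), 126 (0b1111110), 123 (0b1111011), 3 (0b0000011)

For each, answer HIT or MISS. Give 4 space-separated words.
Answer: MISS HIT HIT MISS

Derivation:
vaddr=122: (3,3) not in TLB -> MISS, insert
vaddr=126: (3,3) in TLB -> HIT
vaddr=123: (3,3) in TLB -> HIT
vaddr=3: (0,0) not in TLB -> MISS, insert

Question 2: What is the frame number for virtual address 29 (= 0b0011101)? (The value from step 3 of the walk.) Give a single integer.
Answer: 26

Derivation:
vaddr = 29: l1_idx=0, l2_idx=3
L1[0] = 1; L2[1][3] = 26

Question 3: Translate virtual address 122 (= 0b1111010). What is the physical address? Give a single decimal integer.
Answer: 226

Derivation:
vaddr = 122 = 0b1111010
Split: l1_idx=3, l2_idx=3, offset=2
L1[3] = 0
L2[0][3] = 28
paddr = 28 * 8 + 2 = 226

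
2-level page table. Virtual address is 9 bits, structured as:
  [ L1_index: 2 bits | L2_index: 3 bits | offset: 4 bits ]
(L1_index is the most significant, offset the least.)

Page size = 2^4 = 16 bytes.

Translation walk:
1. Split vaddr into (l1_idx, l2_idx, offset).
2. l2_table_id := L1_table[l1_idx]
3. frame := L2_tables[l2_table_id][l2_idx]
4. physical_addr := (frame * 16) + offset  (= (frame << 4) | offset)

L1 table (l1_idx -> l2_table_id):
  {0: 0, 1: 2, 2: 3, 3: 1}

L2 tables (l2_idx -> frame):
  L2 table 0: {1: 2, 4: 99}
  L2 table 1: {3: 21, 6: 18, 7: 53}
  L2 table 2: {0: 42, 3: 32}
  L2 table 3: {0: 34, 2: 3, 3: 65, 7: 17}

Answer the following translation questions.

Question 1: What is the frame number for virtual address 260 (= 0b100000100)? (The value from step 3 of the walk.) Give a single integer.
Answer: 34

Derivation:
vaddr = 260: l1_idx=2, l2_idx=0
L1[2] = 3; L2[3][0] = 34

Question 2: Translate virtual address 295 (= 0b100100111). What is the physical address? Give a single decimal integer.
vaddr = 295 = 0b100100111
Split: l1_idx=2, l2_idx=2, offset=7
L1[2] = 3
L2[3][2] = 3
paddr = 3 * 16 + 7 = 55

Answer: 55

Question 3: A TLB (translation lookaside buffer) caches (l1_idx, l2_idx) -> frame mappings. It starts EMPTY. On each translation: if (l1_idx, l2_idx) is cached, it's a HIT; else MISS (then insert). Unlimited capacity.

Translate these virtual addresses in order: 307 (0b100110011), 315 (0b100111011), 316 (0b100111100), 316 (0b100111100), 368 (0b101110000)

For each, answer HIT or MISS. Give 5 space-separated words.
vaddr=307: (2,3) not in TLB -> MISS, insert
vaddr=315: (2,3) in TLB -> HIT
vaddr=316: (2,3) in TLB -> HIT
vaddr=316: (2,3) in TLB -> HIT
vaddr=368: (2,7) not in TLB -> MISS, insert

Answer: MISS HIT HIT HIT MISS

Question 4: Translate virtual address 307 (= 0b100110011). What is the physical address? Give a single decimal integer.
vaddr = 307 = 0b100110011
Split: l1_idx=2, l2_idx=3, offset=3
L1[2] = 3
L2[3][3] = 65
paddr = 65 * 16 + 3 = 1043

Answer: 1043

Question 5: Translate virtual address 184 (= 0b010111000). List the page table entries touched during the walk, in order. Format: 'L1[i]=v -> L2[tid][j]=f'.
Answer: L1[1]=2 -> L2[2][3]=32

Derivation:
vaddr = 184 = 0b010111000
Split: l1_idx=1, l2_idx=3, offset=8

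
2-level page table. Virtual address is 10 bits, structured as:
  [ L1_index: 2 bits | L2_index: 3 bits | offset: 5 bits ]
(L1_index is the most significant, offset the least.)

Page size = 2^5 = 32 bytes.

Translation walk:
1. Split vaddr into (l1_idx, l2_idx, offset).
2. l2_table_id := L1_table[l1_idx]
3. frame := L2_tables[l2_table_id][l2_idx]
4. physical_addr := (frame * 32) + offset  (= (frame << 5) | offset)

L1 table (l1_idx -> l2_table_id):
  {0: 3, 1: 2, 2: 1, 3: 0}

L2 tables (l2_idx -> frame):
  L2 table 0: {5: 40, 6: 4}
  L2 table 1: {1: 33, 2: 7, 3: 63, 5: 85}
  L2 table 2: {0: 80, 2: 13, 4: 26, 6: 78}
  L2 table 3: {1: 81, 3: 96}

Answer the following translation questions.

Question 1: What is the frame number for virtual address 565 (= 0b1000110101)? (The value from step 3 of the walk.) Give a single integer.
vaddr = 565: l1_idx=2, l2_idx=1
L1[2] = 1; L2[1][1] = 33

Answer: 33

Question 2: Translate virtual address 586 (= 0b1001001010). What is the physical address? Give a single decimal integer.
Answer: 234

Derivation:
vaddr = 586 = 0b1001001010
Split: l1_idx=2, l2_idx=2, offset=10
L1[2] = 1
L2[1][2] = 7
paddr = 7 * 32 + 10 = 234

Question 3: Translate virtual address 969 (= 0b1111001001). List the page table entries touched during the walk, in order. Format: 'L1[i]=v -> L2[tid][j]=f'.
Answer: L1[3]=0 -> L2[0][6]=4

Derivation:
vaddr = 969 = 0b1111001001
Split: l1_idx=3, l2_idx=6, offset=9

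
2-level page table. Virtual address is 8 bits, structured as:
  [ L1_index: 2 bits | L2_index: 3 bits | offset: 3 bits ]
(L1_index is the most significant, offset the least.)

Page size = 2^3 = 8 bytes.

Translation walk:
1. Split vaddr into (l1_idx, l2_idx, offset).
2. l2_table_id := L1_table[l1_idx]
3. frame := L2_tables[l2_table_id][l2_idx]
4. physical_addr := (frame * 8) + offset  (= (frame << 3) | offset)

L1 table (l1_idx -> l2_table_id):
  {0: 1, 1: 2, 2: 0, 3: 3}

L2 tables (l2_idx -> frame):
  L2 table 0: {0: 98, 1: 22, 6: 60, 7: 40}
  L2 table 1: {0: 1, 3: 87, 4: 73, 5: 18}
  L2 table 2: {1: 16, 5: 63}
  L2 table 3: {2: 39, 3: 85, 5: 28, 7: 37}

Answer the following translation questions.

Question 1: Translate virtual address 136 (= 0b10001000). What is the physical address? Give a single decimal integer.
Answer: 176

Derivation:
vaddr = 136 = 0b10001000
Split: l1_idx=2, l2_idx=1, offset=0
L1[2] = 0
L2[0][1] = 22
paddr = 22 * 8 + 0 = 176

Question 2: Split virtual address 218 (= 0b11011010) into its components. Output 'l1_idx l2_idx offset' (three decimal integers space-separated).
Answer: 3 3 2

Derivation:
vaddr = 218 = 0b11011010
  top 2 bits -> l1_idx = 3
  next 3 bits -> l2_idx = 3
  bottom 3 bits -> offset = 2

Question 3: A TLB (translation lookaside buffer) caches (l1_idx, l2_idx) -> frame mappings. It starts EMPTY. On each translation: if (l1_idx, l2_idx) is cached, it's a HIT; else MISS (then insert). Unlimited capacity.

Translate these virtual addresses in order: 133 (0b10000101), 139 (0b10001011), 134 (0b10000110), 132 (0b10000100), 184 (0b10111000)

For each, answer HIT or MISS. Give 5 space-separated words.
vaddr=133: (2,0) not in TLB -> MISS, insert
vaddr=139: (2,1) not in TLB -> MISS, insert
vaddr=134: (2,0) in TLB -> HIT
vaddr=132: (2,0) in TLB -> HIT
vaddr=184: (2,7) not in TLB -> MISS, insert

Answer: MISS MISS HIT HIT MISS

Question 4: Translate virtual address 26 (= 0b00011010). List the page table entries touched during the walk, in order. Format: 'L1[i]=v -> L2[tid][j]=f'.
vaddr = 26 = 0b00011010
Split: l1_idx=0, l2_idx=3, offset=2

Answer: L1[0]=1 -> L2[1][3]=87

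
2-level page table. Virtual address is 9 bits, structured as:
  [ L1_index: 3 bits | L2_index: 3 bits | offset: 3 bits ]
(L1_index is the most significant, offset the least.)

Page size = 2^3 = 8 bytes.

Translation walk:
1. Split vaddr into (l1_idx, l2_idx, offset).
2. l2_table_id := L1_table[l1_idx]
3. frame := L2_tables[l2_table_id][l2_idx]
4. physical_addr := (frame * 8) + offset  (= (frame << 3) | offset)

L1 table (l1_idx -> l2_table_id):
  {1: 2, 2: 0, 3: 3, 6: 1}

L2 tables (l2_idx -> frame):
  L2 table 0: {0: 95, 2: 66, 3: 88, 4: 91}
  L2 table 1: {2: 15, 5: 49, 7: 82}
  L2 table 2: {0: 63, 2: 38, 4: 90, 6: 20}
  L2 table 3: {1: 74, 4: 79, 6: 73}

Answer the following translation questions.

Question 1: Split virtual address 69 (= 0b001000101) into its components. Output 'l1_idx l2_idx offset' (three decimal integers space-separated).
vaddr = 69 = 0b001000101
  top 3 bits -> l1_idx = 1
  next 3 bits -> l2_idx = 0
  bottom 3 bits -> offset = 5

Answer: 1 0 5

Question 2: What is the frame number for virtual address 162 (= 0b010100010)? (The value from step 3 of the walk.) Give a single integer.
vaddr = 162: l1_idx=2, l2_idx=4
L1[2] = 0; L2[0][4] = 91

Answer: 91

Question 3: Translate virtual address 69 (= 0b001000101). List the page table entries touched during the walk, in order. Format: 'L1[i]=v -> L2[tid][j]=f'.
Answer: L1[1]=2 -> L2[2][0]=63

Derivation:
vaddr = 69 = 0b001000101
Split: l1_idx=1, l2_idx=0, offset=5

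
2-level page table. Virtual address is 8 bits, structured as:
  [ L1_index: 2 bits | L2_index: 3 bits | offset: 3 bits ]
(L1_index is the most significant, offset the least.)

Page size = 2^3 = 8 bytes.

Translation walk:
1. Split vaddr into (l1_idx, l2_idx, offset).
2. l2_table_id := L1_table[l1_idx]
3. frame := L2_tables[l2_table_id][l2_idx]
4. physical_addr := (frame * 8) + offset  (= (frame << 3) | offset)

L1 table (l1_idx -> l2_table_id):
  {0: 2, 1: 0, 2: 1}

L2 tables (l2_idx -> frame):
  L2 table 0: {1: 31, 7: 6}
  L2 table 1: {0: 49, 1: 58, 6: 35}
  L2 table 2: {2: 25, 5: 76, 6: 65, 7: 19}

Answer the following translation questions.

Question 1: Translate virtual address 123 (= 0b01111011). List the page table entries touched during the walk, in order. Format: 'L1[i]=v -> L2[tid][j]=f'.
Answer: L1[1]=0 -> L2[0][7]=6

Derivation:
vaddr = 123 = 0b01111011
Split: l1_idx=1, l2_idx=7, offset=3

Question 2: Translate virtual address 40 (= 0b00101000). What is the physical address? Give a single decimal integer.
Answer: 608

Derivation:
vaddr = 40 = 0b00101000
Split: l1_idx=0, l2_idx=5, offset=0
L1[0] = 2
L2[2][5] = 76
paddr = 76 * 8 + 0 = 608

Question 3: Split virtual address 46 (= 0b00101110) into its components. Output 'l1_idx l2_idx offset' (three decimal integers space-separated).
Answer: 0 5 6

Derivation:
vaddr = 46 = 0b00101110
  top 2 bits -> l1_idx = 0
  next 3 bits -> l2_idx = 5
  bottom 3 bits -> offset = 6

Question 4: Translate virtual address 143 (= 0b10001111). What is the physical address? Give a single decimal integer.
Answer: 471

Derivation:
vaddr = 143 = 0b10001111
Split: l1_idx=2, l2_idx=1, offset=7
L1[2] = 1
L2[1][1] = 58
paddr = 58 * 8 + 7 = 471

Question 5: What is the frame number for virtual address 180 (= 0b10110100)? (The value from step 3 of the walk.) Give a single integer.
Answer: 35

Derivation:
vaddr = 180: l1_idx=2, l2_idx=6
L1[2] = 1; L2[1][6] = 35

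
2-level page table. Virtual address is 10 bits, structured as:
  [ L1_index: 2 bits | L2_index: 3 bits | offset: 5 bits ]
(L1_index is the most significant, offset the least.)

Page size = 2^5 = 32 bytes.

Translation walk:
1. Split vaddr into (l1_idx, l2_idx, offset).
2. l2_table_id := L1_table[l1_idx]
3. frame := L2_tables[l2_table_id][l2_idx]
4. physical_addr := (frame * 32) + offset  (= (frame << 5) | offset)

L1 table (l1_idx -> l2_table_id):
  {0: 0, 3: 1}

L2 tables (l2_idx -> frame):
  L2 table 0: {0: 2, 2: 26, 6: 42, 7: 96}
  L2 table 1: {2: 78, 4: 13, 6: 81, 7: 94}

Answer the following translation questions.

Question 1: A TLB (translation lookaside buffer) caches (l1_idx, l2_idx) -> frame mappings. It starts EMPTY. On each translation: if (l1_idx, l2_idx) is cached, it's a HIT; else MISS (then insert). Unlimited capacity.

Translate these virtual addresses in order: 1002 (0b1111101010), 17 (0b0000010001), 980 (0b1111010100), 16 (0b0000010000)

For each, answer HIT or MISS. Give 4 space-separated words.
vaddr=1002: (3,7) not in TLB -> MISS, insert
vaddr=17: (0,0) not in TLB -> MISS, insert
vaddr=980: (3,6) not in TLB -> MISS, insert
vaddr=16: (0,0) in TLB -> HIT

Answer: MISS MISS MISS HIT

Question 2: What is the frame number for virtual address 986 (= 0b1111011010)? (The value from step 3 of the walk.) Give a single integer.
vaddr = 986: l1_idx=3, l2_idx=6
L1[3] = 1; L2[1][6] = 81

Answer: 81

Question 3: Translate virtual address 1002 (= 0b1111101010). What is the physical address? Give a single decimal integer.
vaddr = 1002 = 0b1111101010
Split: l1_idx=3, l2_idx=7, offset=10
L1[3] = 1
L2[1][7] = 94
paddr = 94 * 32 + 10 = 3018

Answer: 3018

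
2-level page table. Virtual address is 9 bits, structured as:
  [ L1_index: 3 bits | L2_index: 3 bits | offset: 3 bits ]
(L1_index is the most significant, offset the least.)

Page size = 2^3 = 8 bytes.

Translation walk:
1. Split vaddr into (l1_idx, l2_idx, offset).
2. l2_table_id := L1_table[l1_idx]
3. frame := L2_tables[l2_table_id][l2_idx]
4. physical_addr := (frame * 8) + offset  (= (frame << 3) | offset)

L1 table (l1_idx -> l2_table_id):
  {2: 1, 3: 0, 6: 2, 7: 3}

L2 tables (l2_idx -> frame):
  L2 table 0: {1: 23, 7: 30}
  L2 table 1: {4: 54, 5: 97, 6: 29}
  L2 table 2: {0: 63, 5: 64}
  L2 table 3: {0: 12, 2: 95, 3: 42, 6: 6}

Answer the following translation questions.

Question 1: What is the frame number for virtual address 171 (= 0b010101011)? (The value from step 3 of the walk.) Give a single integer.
Answer: 97

Derivation:
vaddr = 171: l1_idx=2, l2_idx=5
L1[2] = 1; L2[1][5] = 97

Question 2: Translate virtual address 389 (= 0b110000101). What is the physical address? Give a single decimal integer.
Answer: 509

Derivation:
vaddr = 389 = 0b110000101
Split: l1_idx=6, l2_idx=0, offset=5
L1[6] = 2
L2[2][0] = 63
paddr = 63 * 8 + 5 = 509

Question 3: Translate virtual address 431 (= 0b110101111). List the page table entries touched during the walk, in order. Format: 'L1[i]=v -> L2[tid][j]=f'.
vaddr = 431 = 0b110101111
Split: l1_idx=6, l2_idx=5, offset=7

Answer: L1[6]=2 -> L2[2][5]=64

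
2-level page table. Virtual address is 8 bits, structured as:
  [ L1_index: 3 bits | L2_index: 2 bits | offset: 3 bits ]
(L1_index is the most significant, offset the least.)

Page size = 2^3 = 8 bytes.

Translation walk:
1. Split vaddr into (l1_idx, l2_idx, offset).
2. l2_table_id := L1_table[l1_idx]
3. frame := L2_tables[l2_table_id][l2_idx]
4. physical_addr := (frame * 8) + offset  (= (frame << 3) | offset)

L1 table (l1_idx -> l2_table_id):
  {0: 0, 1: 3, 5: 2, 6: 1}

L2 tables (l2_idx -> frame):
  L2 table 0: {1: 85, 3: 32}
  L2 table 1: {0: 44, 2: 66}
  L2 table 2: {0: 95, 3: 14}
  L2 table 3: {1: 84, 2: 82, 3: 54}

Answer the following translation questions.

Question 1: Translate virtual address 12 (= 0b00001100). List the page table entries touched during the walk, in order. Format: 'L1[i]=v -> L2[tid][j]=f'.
vaddr = 12 = 0b00001100
Split: l1_idx=0, l2_idx=1, offset=4

Answer: L1[0]=0 -> L2[0][1]=85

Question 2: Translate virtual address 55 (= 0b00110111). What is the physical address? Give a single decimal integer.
Answer: 663

Derivation:
vaddr = 55 = 0b00110111
Split: l1_idx=1, l2_idx=2, offset=7
L1[1] = 3
L2[3][2] = 82
paddr = 82 * 8 + 7 = 663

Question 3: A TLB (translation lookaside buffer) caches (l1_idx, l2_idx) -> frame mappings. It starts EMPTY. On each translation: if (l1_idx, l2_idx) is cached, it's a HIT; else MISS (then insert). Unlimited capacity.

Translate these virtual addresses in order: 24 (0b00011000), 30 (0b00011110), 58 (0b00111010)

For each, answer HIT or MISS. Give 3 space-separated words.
vaddr=24: (0,3) not in TLB -> MISS, insert
vaddr=30: (0,3) in TLB -> HIT
vaddr=58: (1,3) not in TLB -> MISS, insert

Answer: MISS HIT MISS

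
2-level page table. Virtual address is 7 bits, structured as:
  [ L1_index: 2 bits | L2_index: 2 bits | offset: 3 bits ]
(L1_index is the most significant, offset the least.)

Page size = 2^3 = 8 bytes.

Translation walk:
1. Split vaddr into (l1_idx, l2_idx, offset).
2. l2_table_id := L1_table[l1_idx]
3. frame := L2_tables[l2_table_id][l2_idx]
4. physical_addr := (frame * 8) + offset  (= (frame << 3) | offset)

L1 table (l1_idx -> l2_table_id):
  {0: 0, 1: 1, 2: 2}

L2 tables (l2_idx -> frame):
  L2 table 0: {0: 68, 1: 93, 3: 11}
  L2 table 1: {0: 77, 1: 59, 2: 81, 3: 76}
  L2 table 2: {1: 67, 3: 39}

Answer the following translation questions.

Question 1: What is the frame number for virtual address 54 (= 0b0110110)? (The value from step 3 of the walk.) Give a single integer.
vaddr = 54: l1_idx=1, l2_idx=2
L1[1] = 1; L2[1][2] = 81

Answer: 81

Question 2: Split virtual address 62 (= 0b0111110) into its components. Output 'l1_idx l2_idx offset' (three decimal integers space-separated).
Answer: 1 3 6

Derivation:
vaddr = 62 = 0b0111110
  top 2 bits -> l1_idx = 1
  next 2 bits -> l2_idx = 3
  bottom 3 bits -> offset = 6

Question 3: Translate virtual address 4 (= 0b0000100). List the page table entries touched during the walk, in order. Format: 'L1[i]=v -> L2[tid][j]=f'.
vaddr = 4 = 0b0000100
Split: l1_idx=0, l2_idx=0, offset=4

Answer: L1[0]=0 -> L2[0][0]=68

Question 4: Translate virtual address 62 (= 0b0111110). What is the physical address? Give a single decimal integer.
vaddr = 62 = 0b0111110
Split: l1_idx=1, l2_idx=3, offset=6
L1[1] = 1
L2[1][3] = 76
paddr = 76 * 8 + 6 = 614

Answer: 614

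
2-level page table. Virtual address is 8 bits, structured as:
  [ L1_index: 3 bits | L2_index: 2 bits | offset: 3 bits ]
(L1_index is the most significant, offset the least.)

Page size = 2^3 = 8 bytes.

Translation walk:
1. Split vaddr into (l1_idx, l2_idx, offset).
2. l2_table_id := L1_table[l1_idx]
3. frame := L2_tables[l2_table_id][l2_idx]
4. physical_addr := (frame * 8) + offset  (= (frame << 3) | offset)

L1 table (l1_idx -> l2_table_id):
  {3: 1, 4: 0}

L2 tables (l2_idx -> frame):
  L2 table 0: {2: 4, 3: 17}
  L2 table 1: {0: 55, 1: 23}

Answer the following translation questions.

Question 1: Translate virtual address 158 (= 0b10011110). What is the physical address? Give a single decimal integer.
vaddr = 158 = 0b10011110
Split: l1_idx=4, l2_idx=3, offset=6
L1[4] = 0
L2[0][3] = 17
paddr = 17 * 8 + 6 = 142

Answer: 142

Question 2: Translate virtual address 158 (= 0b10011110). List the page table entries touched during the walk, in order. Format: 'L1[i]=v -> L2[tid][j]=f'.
vaddr = 158 = 0b10011110
Split: l1_idx=4, l2_idx=3, offset=6

Answer: L1[4]=0 -> L2[0][3]=17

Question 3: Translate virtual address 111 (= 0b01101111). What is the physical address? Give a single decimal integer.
vaddr = 111 = 0b01101111
Split: l1_idx=3, l2_idx=1, offset=7
L1[3] = 1
L2[1][1] = 23
paddr = 23 * 8 + 7 = 191

Answer: 191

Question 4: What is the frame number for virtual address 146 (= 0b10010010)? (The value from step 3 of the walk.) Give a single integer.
vaddr = 146: l1_idx=4, l2_idx=2
L1[4] = 0; L2[0][2] = 4

Answer: 4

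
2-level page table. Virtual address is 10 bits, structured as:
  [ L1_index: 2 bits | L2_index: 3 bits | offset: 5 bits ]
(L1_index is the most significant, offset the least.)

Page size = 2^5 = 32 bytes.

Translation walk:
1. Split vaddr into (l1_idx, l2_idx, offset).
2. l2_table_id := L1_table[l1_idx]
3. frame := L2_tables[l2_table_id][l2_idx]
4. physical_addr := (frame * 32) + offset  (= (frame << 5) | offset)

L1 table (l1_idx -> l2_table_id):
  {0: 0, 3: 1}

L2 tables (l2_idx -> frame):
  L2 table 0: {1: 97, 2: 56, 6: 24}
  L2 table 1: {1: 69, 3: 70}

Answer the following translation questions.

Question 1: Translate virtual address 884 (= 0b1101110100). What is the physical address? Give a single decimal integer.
Answer: 2260

Derivation:
vaddr = 884 = 0b1101110100
Split: l1_idx=3, l2_idx=3, offset=20
L1[3] = 1
L2[1][3] = 70
paddr = 70 * 32 + 20 = 2260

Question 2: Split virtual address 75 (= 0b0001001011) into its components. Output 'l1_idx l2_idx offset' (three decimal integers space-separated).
vaddr = 75 = 0b0001001011
  top 2 bits -> l1_idx = 0
  next 3 bits -> l2_idx = 2
  bottom 5 bits -> offset = 11

Answer: 0 2 11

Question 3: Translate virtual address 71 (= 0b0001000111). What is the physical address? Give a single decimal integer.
vaddr = 71 = 0b0001000111
Split: l1_idx=0, l2_idx=2, offset=7
L1[0] = 0
L2[0][2] = 56
paddr = 56 * 32 + 7 = 1799

Answer: 1799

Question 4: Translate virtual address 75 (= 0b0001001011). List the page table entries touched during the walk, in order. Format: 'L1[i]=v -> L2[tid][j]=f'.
Answer: L1[0]=0 -> L2[0][2]=56

Derivation:
vaddr = 75 = 0b0001001011
Split: l1_idx=0, l2_idx=2, offset=11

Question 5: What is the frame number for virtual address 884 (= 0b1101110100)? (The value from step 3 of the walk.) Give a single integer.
vaddr = 884: l1_idx=3, l2_idx=3
L1[3] = 1; L2[1][3] = 70

Answer: 70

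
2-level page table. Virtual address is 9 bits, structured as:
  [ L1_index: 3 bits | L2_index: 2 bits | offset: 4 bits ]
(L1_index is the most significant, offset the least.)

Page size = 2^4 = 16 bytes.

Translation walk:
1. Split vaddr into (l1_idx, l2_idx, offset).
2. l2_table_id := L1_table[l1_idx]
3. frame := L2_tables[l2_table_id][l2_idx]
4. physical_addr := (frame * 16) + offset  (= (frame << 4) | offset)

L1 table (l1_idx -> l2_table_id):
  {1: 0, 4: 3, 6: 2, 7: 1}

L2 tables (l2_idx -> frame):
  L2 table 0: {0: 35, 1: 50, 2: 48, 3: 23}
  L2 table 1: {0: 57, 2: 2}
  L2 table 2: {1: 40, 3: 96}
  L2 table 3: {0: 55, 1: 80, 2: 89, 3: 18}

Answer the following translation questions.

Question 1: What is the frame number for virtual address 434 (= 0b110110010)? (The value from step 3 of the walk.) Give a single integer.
Answer: 96

Derivation:
vaddr = 434: l1_idx=6, l2_idx=3
L1[6] = 2; L2[2][3] = 96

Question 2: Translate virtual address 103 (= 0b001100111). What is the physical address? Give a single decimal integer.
vaddr = 103 = 0b001100111
Split: l1_idx=1, l2_idx=2, offset=7
L1[1] = 0
L2[0][2] = 48
paddr = 48 * 16 + 7 = 775

Answer: 775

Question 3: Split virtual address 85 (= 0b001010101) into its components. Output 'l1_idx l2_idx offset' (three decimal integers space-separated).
vaddr = 85 = 0b001010101
  top 3 bits -> l1_idx = 1
  next 2 bits -> l2_idx = 1
  bottom 4 bits -> offset = 5

Answer: 1 1 5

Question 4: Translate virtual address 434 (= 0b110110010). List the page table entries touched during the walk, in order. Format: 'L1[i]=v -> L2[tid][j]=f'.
vaddr = 434 = 0b110110010
Split: l1_idx=6, l2_idx=3, offset=2

Answer: L1[6]=2 -> L2[2][3]=96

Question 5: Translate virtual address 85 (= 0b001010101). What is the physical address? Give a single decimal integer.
vaddr = 85 = 0b001010101
Split: l1_idx=1, l2_idx=1, offset=5
L1[1] = 0
L2[0][1] = 50
paddr = 50 * 16 + 5 = 805

Answer: 805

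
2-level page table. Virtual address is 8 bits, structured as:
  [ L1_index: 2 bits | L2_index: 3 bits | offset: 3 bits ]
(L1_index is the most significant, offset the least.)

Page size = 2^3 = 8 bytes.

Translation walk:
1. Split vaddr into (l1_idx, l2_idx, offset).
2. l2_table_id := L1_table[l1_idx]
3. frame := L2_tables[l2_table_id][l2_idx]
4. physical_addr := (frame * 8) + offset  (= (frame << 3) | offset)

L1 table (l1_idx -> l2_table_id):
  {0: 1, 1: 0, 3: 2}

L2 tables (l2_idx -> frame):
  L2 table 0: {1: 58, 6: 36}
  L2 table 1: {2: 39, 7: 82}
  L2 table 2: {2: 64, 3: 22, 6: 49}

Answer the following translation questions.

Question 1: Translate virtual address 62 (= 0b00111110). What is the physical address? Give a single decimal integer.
Answer: 662

Derivation:
vaddr = 62 = 0b00111110
Split: l1_idx=0, l2_idx=7, offset=6
L1[0] = 1
L2[1][7] = 82
paddr = 82 * 8 + 6 = 662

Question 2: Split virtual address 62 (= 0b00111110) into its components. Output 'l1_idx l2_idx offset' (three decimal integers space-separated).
vaddr = 62 = 0b00111110
  top 2 bits -> l1_idx = 0
  next 3 bits -> l2_idx = 7
  bottom 3 bits -> offset = 6

Answer: 0 7 6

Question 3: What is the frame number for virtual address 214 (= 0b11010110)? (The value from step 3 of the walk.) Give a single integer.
vaddr = 214: l1_idx=3, l2_idx=2
L1[3] = 2; L2[2][2] = 64

Answer: 64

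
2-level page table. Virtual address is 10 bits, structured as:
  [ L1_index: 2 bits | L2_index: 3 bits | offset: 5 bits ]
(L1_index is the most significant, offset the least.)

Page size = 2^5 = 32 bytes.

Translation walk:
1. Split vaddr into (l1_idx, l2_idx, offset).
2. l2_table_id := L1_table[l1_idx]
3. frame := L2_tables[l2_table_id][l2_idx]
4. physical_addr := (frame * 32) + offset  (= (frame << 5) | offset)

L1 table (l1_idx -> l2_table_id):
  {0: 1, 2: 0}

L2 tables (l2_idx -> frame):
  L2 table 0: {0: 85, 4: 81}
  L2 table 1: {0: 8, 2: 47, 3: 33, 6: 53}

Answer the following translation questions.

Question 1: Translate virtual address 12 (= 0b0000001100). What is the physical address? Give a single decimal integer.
Answer: 268

Derivation:
vaddr = 12 = 0b0000001100
Split: l1_idx=0, l2_idx=0, offset=12
L1[0] = 1
L2[1][0] = 8
paddr = 8 * 32 + 12 = 268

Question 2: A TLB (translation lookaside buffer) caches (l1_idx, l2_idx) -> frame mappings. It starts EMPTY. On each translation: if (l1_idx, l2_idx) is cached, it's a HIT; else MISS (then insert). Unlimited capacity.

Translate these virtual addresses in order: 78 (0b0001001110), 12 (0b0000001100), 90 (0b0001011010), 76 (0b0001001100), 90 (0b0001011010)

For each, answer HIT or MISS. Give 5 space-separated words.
Answer: MISS MISS HIT HIT HIT

Derivation:
vaddr=78: (0,2) not in TLB -> MISS, insert
vaddr=12: (0,0) not in TLB -> MISS, insert
vaddr=90: (0,2) in TLB -> HIT
vaddr=76: (0,2) in TLB -> HIT
vaddr=90: (0,2) in TLB -> HIT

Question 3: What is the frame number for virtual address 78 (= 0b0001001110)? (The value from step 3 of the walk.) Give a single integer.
Answer: 47

Derivation:
vaddr = 78: l1_idx=0, l2_idx=2
L1[0] = 1; L2[1][2] = 47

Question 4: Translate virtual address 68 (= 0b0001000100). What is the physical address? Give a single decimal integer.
vaddr = 68 = 0b0001000100
Split: l1_idx=0, l2_idx=2, offset=4
L1[0] = 1
L2[1][2] = 47
paddr = 47 * 32 + 4 = 1508

Answer: 1508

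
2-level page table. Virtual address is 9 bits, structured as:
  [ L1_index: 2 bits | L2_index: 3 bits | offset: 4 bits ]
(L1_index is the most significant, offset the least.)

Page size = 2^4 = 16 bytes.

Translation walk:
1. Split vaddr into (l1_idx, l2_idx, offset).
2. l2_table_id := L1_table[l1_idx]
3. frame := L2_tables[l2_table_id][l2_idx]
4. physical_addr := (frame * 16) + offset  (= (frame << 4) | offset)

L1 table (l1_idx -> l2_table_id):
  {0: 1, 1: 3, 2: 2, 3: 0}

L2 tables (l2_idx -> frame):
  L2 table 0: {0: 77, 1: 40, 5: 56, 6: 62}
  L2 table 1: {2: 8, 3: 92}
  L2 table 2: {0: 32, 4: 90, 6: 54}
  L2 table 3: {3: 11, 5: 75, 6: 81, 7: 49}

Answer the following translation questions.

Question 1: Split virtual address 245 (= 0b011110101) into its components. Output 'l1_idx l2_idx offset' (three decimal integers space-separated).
Answer: 1 7 5

Derivation:
vaddr = 245 = 0b011110101
  top 2 bits -> l1_idx = 1
  next 3 bits -> l2_idx = 7
  bottom 4 bits -> offset = 5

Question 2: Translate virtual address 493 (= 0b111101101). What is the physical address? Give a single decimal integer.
Answer: 1005

Derivation:
vaddr = 493 = 0b111101101
Split: l1_idx=3, l2_idx=6, offset=13
L1[3] = 0
L2[0][6] = 62
paddr = 62 * 16 + 13 = 1005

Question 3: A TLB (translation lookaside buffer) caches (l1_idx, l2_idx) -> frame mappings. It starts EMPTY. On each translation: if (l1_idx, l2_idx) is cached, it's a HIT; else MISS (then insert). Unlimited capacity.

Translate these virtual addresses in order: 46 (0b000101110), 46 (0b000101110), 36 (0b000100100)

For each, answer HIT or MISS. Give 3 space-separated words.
vaddr=46: (0,2) not in TLB -> MISS, insert
vaddr=46: (0,2) in TLB -> HIT
vaddr=36: (0,2) in TLB -> HIT

Answer: MISS HIT HIT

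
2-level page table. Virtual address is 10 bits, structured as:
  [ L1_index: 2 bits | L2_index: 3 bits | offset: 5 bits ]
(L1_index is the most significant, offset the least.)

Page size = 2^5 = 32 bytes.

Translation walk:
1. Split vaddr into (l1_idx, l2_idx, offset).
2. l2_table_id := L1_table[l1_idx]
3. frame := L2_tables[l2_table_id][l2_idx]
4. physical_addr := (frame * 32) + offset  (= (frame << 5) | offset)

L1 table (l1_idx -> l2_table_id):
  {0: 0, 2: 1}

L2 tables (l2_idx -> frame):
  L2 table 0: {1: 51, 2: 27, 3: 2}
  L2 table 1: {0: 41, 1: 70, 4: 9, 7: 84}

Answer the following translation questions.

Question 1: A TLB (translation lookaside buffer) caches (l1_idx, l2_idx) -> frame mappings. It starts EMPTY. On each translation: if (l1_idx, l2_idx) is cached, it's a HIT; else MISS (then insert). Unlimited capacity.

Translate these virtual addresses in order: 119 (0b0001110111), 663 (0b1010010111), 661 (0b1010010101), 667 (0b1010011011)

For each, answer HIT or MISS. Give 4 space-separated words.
vaddr=119: (0,3) not in TLB -> MISS, insert
vaddr=663: (2,4) not in TLB -> MISS, insert
vaddr=661: (2,4) in TLB -> HIT
vaddr=667: (2,4) in TLB -> HIT

Answer: MISS MISS HIT HIT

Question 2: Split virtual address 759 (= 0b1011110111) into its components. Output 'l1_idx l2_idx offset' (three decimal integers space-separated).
Answer: 2 7 23

Derivation:
vaddr = 759 = 0b1011110111
  top 2 bits -> l1_idx = 2
  next 3 bits -> l2_idx = 7
  bottom 5 bits -> offset = 23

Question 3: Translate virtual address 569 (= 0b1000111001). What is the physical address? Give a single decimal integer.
Answer: 2265

Derivation:
vaddr = 569 = 0b1000111001
Split: l1_idx=2, l2_idx=1, offset=25
L1[2] = 1
L2[1][1] = 70
paddr = 70 * 32 + 25 = 2265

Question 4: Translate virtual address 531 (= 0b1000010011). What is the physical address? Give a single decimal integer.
vaddr = 531 = 0b1000010011
Split: l1_idx=2, l2_idx=0, offset=19
L1[2] = 1
L2[1][0] = 41
paddr = 41 * 32 + 19 = 1331

Answer: 1331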